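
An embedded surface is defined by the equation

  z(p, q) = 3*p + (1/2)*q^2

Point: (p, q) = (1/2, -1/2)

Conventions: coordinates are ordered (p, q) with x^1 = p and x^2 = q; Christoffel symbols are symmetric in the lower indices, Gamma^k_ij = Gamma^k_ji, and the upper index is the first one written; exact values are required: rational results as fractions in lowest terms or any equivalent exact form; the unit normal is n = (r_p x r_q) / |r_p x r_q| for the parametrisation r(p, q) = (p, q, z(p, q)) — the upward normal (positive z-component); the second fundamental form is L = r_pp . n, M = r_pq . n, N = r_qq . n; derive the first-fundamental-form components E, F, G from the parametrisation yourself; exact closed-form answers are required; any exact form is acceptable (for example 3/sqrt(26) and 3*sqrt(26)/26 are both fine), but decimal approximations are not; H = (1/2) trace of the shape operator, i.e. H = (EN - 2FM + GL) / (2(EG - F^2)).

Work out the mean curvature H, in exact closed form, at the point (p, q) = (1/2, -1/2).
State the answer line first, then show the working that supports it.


Answer: H = 40*sqrt(41)/1681

z_p = 3, z_q = -1/2, z_pp = 0, z_pq = 0, z_qq = 1
E = 10, F = -3/2, G = 5/4; answer radicand W^2 = 41/4
unnormalised second-form numerators: l = 0, m = 0, n = 1; L = l/sqrt(41/4), and similarly M = m/sqrt(W^2), N = n/sqrt(W^2)
H = (E*n - 2*F*m + G*l) / (2*(EG - F^2)*sqrt(W^2)); E*n - 2*F*m + G*l = 10, EG - F^2 = 41/4, so H = (20/41)/sqrt(41/4)


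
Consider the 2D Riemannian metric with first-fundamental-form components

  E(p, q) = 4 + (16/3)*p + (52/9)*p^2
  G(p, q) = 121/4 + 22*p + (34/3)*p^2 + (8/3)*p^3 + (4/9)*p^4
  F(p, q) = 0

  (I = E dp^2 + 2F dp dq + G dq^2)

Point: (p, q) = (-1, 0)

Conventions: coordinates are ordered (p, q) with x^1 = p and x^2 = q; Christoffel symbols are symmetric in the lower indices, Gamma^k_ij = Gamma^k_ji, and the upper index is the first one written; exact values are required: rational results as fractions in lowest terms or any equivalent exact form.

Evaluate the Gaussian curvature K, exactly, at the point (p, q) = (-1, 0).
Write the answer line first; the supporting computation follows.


Answer: K = -243/2500

E = 40/9, F = 0, G = 625/36, EG - F^2 = 6250/81 at the point
E_p = -56/9, E_q = 0, F_p = 0, F_q = 0, G_p = 50/9, G_q = 0
E_qq = 0, F_pq = 0, G_pp = 12
Brioschi: K = (det M1 - det M2) / (EG - F^2)^2 with the standard first/second-derivative matrices M1, M2.
M1 = [[-E_qq/2 + F_pq - G_pp/2, E_p/2, F_p - E_q/2], [F_q - G_p/2, E, F], [G_q/2, F, G]] = [[-6, -28/9, 0], [-25/9, 40/9, 0], [0, 0, 625/36]]; det M1 = -446875/729
M2 = [[0, E_q/2, G_p/2], [E_q/2, E, F], [G_p/2, F, G]] = [[0, 0, 25/9], [0, 40/9, 0], [25/9, 0, 625/36]]; det M2 = -25000/729
det M1 - det M2 = -15625/27; K = -15625/27 / (6250/81)^2 = -243/2500


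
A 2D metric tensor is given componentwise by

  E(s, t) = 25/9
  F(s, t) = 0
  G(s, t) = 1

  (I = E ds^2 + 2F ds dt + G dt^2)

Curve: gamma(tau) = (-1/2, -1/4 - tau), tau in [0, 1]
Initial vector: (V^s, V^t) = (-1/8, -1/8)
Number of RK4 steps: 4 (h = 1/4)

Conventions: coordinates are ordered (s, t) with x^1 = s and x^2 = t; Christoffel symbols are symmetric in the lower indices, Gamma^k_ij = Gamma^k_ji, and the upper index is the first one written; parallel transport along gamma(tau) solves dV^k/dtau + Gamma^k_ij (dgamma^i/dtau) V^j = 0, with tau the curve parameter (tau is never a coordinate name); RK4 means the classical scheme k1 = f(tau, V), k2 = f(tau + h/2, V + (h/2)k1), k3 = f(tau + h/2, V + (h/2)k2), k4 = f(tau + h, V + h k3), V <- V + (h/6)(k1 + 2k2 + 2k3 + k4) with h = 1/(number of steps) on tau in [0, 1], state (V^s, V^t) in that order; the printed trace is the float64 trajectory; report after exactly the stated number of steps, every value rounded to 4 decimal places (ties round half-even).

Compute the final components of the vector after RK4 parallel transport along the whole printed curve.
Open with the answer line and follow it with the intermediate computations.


Answer: V^s = -0.1250, V^t = -0.1250

gamma'(tau) = (0, -1); f(tau, V)^k = -Gamma^k_ij(gamma(tau)) gamma'^i(tau) V^j; h = 1/4; intermediate values shown to 6 dp
curve data and Christoffel symbols at the stage parameters:
  tau = 0.000000: gamma = (-0.500000, -0.250000), gamma' = (0.000000, -1.000000); Gamma_sss = 0.000000, Gamma_sst = 0.000000, Gamma_stt = 0.000000, Gamma_tss = 0.000000, Gamma_tst = 0.000000, Gamma_ttt = 0.000000
  tau = 0.125000: gamma = (-0.500000, -0.375000), gamma' = (0.000000, -1.000000); Gamma_sss = 0.000000, Gamma_sst = 0.000000, Gamma_stt = 0.000000, Gamma_tss = 0.000000, Gamma_tst = 0.000000, Gamma_ttt = 0.000000
  tau = 0.250000: gamma = (-0.500000, -0.500000), gamma' = (0.000000, -1.000000); Gamma_sss = 0.000000, Gamma_sst = 0.000000, Gamma_stt = 0.000000, Gamma_tss = 0.000000, Gamma_tst = 0.000000, Gamma_ttt = 0.000000
  tau = 0.375000: gamma = (-0.500000, -0.625000), gamma' = (0.000000, -1.000000); Gamma_sss = 0.000000, Gamma_sst = 0.000000, Gamma_stt = 0.000000, Gamma_tss = 0.000000, Gamma_tst = 0.000000, Gamma_ttt = 0.000000
  tau = 0.500000: gamma = (-0.500000, -0.750000), gamma' = (0.000000, -1.000000); Gamma_sss = 0.000000, Gamma_sst = 0.000000, Gamma_stt = 0.000000, Gamma_tss = 0.000000, Gamma_tst = 0.000000, Gamma_ttt = 0.000000
  tau = 0.625000: gamma = (-0.500000, -0.875000), gamma' = (0.000000, -1.000000); Gamma_sss = 0.000000, Gamma_sst = 0.000000, Gamma_stt = 0.000000, Gamma_tss = 0.000000, Gamma_tst = 0.000000, Gamma_ttt = 0.000000
  tau = 0.750000: gamma = (-0.500000, -1.000000), gamma' = (0.000000, -1.000000); Gamma_sss = 0.000000, Gamma_sst = 0.000000, Gamma_stt = 0.000000, Gamma_tss = 0.000000, Gamma_tst = 0.000000, Gamma_ttt = 0.000000
  tau = 0.875000: gamma = (-0.500000, -1.125000), gamma' = (0.000000, -1.000000); Gamma_sss = 0.000000, Gamma_sst = 0.000000, Gamma_stt = 0.000000, Gamma_tss = 0.000000, Gamma_tst = 0.000000, Gamma_ttt = 0.000000
  tau = 1.000000: gamma = (-0.500000, -1.250000), gamma' = (0.000000, -1.000000); Gamma_sss = 0.000000, Gamma_sst = 0.000000, Gamma_stt = 0.000000, Gamma_tss = 0.000000, Gamma_tst = 0.000000, Gamma_ttt = 0.000000
step 0: V^s = -0.1250, V^t = -0.1250
step 1: k1 = (0.000000, 0.000000), k2 = (0.000000, 0.000000), k3 = (0.000000, 0.000000), k4 = (0.000000, 0.000000); V <- V + (h/6)(k1 + 2k2 + 2k3 + k4): V^s = -0.1250, V^t = -0.1250
step 2: k1 = (0.000000, 0.000000), k2 = (0.000000, 0.000000), k3 = (0.000000, 0.000000), k4 = (0.000000, 0.000000); V <- V + (h/6)(k1 + 2k2 + 2k3 + k4): V^s = -0.1250, V^t = -0.1250
step 3: k1 = (0.000000, 0.000000), k2 = (0.000000, 0.000000), k3 = (0.000000, 0.000000), k4 = (0.000000, 0.000000); V <- V + (h/6)(k1 + 2k2 + 2k3 + k4): V^s = -0.1250, V^t = -0.1250
step 4: k1 = (0.000000, 0.000000), k2 = (0.000000, 0.000000), k3 = (0.000000, 0.000000), k4 = (0.000000, 0.000000); V <- V + (h/6)(k1 + 2k2 + 2k3 + k4): V^s = -0.1250, V^t = -0.1250


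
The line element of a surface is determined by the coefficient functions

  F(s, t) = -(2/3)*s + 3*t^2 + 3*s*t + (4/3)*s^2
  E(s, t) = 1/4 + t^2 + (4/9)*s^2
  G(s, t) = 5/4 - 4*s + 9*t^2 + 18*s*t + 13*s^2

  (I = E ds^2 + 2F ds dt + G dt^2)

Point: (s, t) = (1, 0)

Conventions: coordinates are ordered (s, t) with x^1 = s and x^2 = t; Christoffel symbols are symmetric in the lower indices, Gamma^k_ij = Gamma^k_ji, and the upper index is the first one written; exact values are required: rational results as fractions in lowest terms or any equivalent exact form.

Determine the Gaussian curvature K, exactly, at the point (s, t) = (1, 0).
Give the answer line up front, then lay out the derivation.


Answer: K = 550800/923521

E = 25/36, F = 2/3, G = 41/4, EG - F^2 = 961/144 at the point
E_s = 8/9, E_t = 0, F_s = 2, F_t = 3, G_s = 22, G_t = 18
E_tt = 2, F_st = 3, G_ss = 26
Apply the Brioschi formula K = (det M1 - det M2)/(EG - F^2)^2 over the derivative matrices of E, F, G.
M1 = [[-E_tt/2 + F_st - G_ss/2, E_s/2, F_s - E_t/2], [F_t - G_s/2, E, F], [G_t/2, F, G]] = [[-11, 4/9, 2], [-8, 25/36, 2/3], [9, 2/3, 41/4]]; det M1 = -8275/144
M2 = [[0, E_t/2, G_s/2], [E_t/2, E, F], [G_s/2, F, G]] = [[0, 0, 11], [0, 25/36, 2/3], [11, 2/3, 41/4]]; det M2 = -3025/36
det M1 - det M2 = 425/16; K = 425/16 / (961/144)^2 = 550800/923521


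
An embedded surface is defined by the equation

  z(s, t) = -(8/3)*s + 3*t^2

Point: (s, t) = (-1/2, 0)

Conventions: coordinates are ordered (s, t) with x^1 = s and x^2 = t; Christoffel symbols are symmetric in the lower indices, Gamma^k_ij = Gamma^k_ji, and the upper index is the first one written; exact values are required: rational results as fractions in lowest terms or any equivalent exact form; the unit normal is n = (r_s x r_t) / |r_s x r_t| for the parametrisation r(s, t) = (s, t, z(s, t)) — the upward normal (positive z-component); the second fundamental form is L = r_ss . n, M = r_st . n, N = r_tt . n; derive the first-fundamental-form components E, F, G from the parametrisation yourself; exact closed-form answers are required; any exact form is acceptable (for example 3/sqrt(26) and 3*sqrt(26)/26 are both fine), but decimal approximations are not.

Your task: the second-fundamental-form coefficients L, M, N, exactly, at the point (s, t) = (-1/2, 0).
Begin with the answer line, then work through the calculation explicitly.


Answer: L = 0, M = 0, N = 18*sqrt(73)/73

z_s = -8/3, z_t = 0, z_ss = 0, z_st = 0, z_tt = 6
E = 73/9, F = 0, G = 1; answer radicand W^2 = 73/9
unnormalised second-form numerators: l = 0, m = 0, n = 6; L = l/sqrt(73/9), and similarly M = m/sqrt(W^2), N = n/sqrt(W^2)


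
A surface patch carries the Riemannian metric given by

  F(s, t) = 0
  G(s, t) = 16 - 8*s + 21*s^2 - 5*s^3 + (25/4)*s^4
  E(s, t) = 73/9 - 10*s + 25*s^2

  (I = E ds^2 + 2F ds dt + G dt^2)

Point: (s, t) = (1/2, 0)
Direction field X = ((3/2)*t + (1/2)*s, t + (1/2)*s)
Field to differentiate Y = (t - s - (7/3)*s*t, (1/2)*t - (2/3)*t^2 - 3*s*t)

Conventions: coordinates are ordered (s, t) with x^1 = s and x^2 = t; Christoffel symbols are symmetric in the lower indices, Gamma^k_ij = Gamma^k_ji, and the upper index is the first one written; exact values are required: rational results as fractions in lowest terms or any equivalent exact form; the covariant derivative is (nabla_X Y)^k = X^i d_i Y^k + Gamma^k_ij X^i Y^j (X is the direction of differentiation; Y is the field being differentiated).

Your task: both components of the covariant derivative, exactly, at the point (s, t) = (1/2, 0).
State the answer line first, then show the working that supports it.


Answer: (nabla_X Y)^s = -3169/8088, (nabla_X Y)^t = -13/44

E = 337/36, F = 0, G = 1089/64 at the point
E_s = 15, E_t = 0, F_s = 0, F_t = 0, G_s = 99/8, G_t = 0
EG - F^2 = 40777/256;  g^inv = (256/40777) * [[1089/64, 0], [0, 337/36]]
first-kind symbols [ij,l] = (1/2)(d_i g_jl + d_j g_il - d_l g_ij): [ss,s] = E_s/2 = 15/2, [ss,t] = F_s - E_t/2 = 0, [st,s] = E_t/2 = 0, [st,t] = G_s/2 = 99/16, [tt,s] = F_t - G_s/2 = -99/16, [tt,t] = G_t/2 = 0
Gamma^s_ij = (G*[ij,s] - F*[ij,t])/(EG - F^2), Gamma^t_ij = (E*[ij,t] - F*[ij,s])/(EG - F^2)
Gamma_sss = 270/337, Gamma_sst = 0, Gamma_stt = -891/1348, Gamma_tss = 0, Gamma_tst = 4/11, Gamma_ttt = 0
X = (1/4, 1/4), Y = (-1/2, 0) at the point


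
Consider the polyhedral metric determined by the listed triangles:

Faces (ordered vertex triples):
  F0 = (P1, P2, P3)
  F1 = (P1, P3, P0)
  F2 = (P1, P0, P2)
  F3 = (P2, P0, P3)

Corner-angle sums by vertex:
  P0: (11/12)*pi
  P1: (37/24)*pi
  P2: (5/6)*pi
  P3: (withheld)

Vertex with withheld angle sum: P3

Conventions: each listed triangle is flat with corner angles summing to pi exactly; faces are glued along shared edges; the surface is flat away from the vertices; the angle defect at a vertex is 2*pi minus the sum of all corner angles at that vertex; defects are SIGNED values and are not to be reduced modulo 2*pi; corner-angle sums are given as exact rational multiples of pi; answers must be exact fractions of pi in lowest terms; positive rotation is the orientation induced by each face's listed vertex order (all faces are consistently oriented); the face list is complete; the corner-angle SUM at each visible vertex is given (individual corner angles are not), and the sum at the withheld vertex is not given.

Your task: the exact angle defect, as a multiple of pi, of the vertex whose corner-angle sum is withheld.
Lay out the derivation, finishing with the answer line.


V = 4, E = 6, F = 4; chi = V - E + F = 2
Gauss-Bonnet: total defect = 2*pi*chi = 4*pi; visible defects sum to (65/24)*pi

Answer: defect(P3) = (31/24)*pi


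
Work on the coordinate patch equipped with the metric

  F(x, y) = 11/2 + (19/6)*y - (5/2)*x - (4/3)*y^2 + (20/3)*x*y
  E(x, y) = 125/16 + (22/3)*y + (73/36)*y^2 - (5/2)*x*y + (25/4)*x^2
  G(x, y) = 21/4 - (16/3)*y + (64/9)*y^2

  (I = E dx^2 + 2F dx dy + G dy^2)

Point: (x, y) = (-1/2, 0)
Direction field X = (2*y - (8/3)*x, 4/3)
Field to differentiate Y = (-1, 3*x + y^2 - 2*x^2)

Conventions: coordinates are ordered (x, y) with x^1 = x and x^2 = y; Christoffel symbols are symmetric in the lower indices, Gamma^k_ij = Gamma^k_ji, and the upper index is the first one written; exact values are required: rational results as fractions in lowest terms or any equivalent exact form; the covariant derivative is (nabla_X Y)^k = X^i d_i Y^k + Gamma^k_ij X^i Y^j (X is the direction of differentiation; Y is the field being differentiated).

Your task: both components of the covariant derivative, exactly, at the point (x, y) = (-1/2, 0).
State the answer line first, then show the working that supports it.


Answer: (nabla_X Y)^x = -16804/351, (nabla_X Y)^y = 8342/117

E = 75/8, F = 27/4, G = 21/4 at the point
E_x = -25/4, E_y = 103/12, F_x = -5/2, F_y = -1/6, G_x = 0, G_y = -16/3
EG - F^2 = 117/32;  g^inv = (32/117) * [[21/4, -27/4], [-27/4, 75/8]]
first-kind symbols [ij,l] = (1/2)(d_i g_jl + d_j g_il - d_l g_ij): [xx,x] = E_x/2 = -25/8, [xx,y] = F_x - E_y/2 = -163/24, [xy,x] = E_y/2 = 103/24, [xy,y] = G_x/2 = 0, [yy,x] = F_y - G_x/2 = -1/6, [yy,y] = G_y/2 = -8/3
Gamma^x_ij = (G*[ij,x] - F*[ij,y])/(EG - F^2), Gamma^y_ij = (E*[ij,y] - F*[ij,x])/(EG - F^2)
Gamma_xxx = 314/39, Gamma_xxy = 721/117, Gamma_xyy = 548/117, Gamma_yxx = -2725/234, Gamma_yxy = -103/13, Gamma_yyy = -764/117
X = (4/3, 4/3), Y = (-1, -2) at the point


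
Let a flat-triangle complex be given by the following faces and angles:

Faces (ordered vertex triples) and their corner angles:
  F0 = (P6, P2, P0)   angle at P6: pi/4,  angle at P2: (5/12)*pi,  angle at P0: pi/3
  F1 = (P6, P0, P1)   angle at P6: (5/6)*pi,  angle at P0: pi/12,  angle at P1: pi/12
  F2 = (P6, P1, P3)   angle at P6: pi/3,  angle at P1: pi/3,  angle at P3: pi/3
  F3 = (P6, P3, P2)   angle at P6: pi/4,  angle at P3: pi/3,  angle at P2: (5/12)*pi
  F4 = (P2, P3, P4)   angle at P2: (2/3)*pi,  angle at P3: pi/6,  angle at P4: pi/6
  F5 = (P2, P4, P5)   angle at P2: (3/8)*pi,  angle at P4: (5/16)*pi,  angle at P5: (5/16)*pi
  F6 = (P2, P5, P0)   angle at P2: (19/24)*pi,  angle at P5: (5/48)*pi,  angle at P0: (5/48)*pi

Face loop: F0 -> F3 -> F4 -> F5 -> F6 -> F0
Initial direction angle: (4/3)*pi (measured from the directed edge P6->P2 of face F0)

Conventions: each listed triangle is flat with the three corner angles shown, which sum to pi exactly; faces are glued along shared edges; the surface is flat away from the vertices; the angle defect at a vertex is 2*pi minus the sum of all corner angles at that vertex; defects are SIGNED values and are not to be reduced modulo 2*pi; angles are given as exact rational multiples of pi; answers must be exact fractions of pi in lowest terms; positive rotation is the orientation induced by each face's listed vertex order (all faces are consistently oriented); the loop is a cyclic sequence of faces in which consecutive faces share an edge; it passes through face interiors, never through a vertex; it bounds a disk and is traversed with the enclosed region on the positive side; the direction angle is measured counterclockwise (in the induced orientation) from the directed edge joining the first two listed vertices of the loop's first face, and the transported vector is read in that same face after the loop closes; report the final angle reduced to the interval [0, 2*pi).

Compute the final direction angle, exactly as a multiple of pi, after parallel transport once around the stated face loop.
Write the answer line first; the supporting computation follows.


Answer: final direction angle = (2/3)*pi

enclosed vertex P2: corner angles sum to (8/3)*pi, defect = 2*pi - (8/3)*pi = (-2/3)*pi
summing the enclosed defects onto the initial angle, mod 2*pi in the induced orientation:
final angle = (4/3)*pi - (2/3)*pi = (2/3)*pi (mod 2*pi)


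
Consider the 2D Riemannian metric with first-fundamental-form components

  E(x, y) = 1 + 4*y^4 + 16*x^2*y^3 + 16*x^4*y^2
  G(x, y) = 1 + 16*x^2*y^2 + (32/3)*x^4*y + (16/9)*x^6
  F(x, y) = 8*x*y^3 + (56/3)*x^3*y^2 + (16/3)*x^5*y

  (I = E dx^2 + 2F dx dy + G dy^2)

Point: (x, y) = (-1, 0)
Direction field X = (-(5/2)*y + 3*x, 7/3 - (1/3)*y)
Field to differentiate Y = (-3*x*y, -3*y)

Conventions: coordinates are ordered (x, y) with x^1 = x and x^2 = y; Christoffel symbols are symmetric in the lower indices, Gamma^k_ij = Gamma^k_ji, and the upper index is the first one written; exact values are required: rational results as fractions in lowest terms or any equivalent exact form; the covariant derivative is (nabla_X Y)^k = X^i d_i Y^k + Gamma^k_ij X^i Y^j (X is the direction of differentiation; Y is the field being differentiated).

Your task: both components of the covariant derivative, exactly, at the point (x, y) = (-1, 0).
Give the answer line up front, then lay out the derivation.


Answer: (nabla_X Y)^x = 7, (nabla_X Y)^y = -7

E = 1, F = 0, G = 25/9 at the point
E_x = 0, E_y = 0, F_x = 0, F_y = -16/3, G_x = -32/3, G_y = 32/3
EG - F^2 = 25/9;  g^inv = (9/25) * [[25/9, 0], [0, 1]]
first-kind symbols [ij,l] = (1/2)(d_i g_jl + d_j g_il - d_l g_ij): [xx,x] = E_x/2 = 0, [xx,y] = F_x - E_y/2 = 0, [xy,x] = E_y/2 = 0, [xy,y] = G_x/2 = -16/3, [yy,x] = F_y - G_x/2 = 0, [yy,y] = G_y/2 = 16/3
Gamma^x_ij = (G*[ij,x] - F*[ij,y])/(EG - F^2), Gamma^y_ij = (E*[ij,y] - F*[ij,x])/(EG - F^2)
Gamma_xxx = 0, Gamma_xxy = 0, Gamma_xyy = 0, Gamma_yxx = 0, Gamma_yxy = -48/25, Gamma_yyy = 48/25
X = (-3, 7/3), Y = (0, 0) at the point


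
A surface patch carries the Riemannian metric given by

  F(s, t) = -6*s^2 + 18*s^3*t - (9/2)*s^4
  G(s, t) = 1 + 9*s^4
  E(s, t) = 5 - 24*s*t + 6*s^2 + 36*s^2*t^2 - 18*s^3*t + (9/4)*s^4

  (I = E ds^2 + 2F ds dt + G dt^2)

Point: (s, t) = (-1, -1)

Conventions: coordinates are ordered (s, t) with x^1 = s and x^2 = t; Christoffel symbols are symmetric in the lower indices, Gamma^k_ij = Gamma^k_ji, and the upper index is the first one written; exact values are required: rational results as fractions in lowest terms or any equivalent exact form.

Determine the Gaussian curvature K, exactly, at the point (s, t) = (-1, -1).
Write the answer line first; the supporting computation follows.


Answer: K = -576/4225

E = 29/4, F = 15/2, G = 10, EG - F^2 = 65/4 at the point
E_s = -15, E_t = -30, F_s = -24, F_t = -18, G_s = -36, G_t = 0
E_tt = 72, F_st = 54, G_ss = 108
The intrinsic route: Brioschi's K = (det M1 - det M2)/(EG - F^2)^2.
M1 = [[-E_tt/2 + F_st - G_ss/2, E_s/2, F_s - E_t/2], [F_t - G_s/2, E, F], [G_t/2, F, G]] = [[-36, -15/2, -9], [0, 29/4, 15/2], [0, 15/2, 10]]; det M1 = -585
M2 = [[0, E_t/2, G_s/2], [E_t/2, E, F], [G_s/2, F, G]] = [[0, -15, -18], [-15, 29/4, 15/2], [-18, 15/2, 10]]; det M2 = -549
det M1 - det M2 = -36; K = -36 / (65/4)^2 = -576/4225


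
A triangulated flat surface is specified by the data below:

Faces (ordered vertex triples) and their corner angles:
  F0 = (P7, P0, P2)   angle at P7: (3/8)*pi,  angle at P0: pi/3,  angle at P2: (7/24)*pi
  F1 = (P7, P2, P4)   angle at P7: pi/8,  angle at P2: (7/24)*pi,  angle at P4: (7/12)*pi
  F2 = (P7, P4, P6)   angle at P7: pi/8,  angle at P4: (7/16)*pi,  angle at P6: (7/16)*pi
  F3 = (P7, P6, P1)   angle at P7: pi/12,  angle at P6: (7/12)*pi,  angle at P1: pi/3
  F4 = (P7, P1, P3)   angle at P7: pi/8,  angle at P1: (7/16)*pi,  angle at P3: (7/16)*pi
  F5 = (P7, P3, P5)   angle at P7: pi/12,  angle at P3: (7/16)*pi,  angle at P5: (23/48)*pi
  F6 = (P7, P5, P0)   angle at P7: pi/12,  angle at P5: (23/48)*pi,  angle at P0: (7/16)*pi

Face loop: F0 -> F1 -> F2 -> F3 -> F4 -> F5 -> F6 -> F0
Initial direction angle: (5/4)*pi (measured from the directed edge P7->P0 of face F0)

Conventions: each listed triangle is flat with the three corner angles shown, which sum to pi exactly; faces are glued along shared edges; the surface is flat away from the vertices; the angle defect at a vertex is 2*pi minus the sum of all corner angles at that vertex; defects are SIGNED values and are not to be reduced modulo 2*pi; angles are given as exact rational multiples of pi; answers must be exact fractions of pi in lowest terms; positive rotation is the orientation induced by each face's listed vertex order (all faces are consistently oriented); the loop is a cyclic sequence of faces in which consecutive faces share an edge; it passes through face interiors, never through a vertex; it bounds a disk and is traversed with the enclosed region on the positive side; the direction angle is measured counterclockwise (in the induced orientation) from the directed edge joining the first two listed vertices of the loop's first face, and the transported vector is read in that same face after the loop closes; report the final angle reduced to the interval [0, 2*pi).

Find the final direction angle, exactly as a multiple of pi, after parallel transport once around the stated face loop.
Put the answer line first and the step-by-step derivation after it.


Answer: final direction angle = pi/4

enclosed vertex P7: corner angles sum to pi, defect = 2*pi - pi = pi
adding the enclosed defects to the starting angle (mod 2*pi, induced orientation) gives the holonomy
final angle = (5/4)*pi + pi = pi/4 (mod 2*pi)


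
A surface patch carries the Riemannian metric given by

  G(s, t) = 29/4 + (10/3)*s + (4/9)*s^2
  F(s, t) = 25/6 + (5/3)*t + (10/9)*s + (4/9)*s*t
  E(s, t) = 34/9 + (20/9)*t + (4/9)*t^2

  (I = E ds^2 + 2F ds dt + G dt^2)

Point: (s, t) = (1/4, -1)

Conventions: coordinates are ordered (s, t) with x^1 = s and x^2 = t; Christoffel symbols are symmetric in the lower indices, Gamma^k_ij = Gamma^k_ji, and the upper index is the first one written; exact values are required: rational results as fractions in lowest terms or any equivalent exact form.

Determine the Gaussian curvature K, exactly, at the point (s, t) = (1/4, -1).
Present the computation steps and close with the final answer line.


E = 2, F = 8/3, G = 73/9, EG - F^2 = 82/9 at the point
E_s = 0, E_t = 4/3, F_s = 2/3, F_t = 16/9, G_s = 32/9, G_t = 0
E_tt = 8/9, F_st = 4/9, G_ss = 8/9
Apply the Brioschi formula K = (det M1 - det M2)/(EG - F^2)^2 over the derivative matrices of E, F, G.
M1 = [[-E_tt/2 + F_st - G_ss/2, E_s/2, F_s - E_t/2], [F_t - G_s/2, E, F], [G_t/2, F, G]] = [[-4/9, 0, 0], [0, 2, 8/3], [0, 8/3, 73/9]]; det M1 = -328/81
M2 = [[0, E_t/2, G_s/2], [E_t/2, E, F], [G_s/2, F, G]] = [[0, 2/3, 16/9], [2/3, 2, 8/3], [16/9, 8/3, 73/9]]; det M2 = -292/81
det M1 - det M2 = -4/9; K = -4/9 / (82/9)^2 = -9/1681

Answer: K = -9/1681


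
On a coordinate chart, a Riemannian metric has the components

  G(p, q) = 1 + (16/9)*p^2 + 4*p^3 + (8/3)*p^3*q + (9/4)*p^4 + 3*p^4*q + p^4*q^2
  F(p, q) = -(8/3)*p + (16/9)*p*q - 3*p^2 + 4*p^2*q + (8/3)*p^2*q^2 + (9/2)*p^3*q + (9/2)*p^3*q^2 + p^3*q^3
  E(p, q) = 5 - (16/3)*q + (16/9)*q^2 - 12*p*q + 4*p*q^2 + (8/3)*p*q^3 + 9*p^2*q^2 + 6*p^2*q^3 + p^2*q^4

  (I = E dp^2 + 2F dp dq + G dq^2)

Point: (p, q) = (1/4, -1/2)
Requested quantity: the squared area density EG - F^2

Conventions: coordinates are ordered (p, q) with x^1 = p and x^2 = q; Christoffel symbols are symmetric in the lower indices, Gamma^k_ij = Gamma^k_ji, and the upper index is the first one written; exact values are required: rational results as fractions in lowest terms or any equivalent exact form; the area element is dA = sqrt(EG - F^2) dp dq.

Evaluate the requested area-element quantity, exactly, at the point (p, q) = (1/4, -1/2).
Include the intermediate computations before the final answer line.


E = 22753/2304, F = -2717/2304, G = 2665/2304; EG - F^2 = 11557/1152

Answer: EG - F^2 = 11557/1152


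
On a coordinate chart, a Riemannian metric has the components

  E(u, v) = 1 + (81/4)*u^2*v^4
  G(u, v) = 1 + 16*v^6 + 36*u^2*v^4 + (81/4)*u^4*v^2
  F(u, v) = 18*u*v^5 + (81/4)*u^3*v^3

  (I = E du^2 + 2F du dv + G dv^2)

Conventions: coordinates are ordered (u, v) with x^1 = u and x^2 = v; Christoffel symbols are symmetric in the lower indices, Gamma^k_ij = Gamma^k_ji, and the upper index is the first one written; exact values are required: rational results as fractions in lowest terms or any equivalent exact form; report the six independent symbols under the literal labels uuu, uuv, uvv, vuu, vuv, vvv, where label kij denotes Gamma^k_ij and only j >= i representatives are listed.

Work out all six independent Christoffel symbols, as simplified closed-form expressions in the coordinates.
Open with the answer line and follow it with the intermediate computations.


Answer: Gamma_uuu = 81*u*v^4/(81*u^4*v^2 + 225*u^2*v^4 + 64*v^6 + 4), Gamma_uuv = 162*u^2*v^3/(81*u^4*v^2 + 225*u^2*v^4 + 64*v^6 + 4), Gamma_uvv = (81*u^3*v^2 + 216*u*v^4)/(81*u^4*v^2 + 225*u^2*v^4 + 64*v^6 + 4), Gamma_vuu = (81*u^2*v^3 + 72*v^5)/(81*u^4*v^2 + 225*u^2*v^4 + 64*v^6 + 4), Gamma_vuv = (162*u^3*v^2 + 144*u*v^4)/(81*u^4*v^2 + 225*u^2*v^4 + 64*v^6 + 4), Gamma_vvv = (81*u^4*v + 288*u^2*v^3 + 192*v^5)/(81*u^4*v^2 + 225*u^2*v^4 + 64*v^6 + 4)

E = 1 + (81/4)*u^2*v^4; F = 18*u*v^5 + (81/4)*u^3*v^3; G = 1 + 16*v^6 + 36*u^2*v^4 + (81/4)*u^4*v^2
Gamma^k_ij = (1/2) g^{kl} (d_i g_jl + d_j g_il - d_l g_ij), with g^inv = (1/(EG-F^2)) [[G, -F], [-F, E]]
first partials: E_u = (81/2)*u*v^4, E_v = 81*u^2*v^3, F_u = 18*v^5 + (243/4)*u^2*v^3, F_v = 90*u*v^4 + (243/4)*u^3*v^2, G_u = 72*u*v^4 + 81*u^3*v^2, G_v = 96*v^5 + 144*u^2*v^3 + (81/2)*u^4*v
D = EG - F^2 = 1 + 16*v^6 + (225/4)*u^2*v^4 + (81/4)*u^4*v^2
expanded: Gamma^u_uu = (G E_u - 2F F_u + F E_v)/(2D), Gamma^u_uv = (G E_v - F G_u)/(2D), Gamma^u_vv = (2G F_v - G G_u - F G_v)/(2D), Gamma^v_uu = (2E F_u - E E_v - F E_u)/(2D), Gamma^v_uv = (E G_u - F E_v)/(2D), Gamma^v_vv = (E G_v - 2F F_v + F G_u)/(2D); substitute and cancel common factors


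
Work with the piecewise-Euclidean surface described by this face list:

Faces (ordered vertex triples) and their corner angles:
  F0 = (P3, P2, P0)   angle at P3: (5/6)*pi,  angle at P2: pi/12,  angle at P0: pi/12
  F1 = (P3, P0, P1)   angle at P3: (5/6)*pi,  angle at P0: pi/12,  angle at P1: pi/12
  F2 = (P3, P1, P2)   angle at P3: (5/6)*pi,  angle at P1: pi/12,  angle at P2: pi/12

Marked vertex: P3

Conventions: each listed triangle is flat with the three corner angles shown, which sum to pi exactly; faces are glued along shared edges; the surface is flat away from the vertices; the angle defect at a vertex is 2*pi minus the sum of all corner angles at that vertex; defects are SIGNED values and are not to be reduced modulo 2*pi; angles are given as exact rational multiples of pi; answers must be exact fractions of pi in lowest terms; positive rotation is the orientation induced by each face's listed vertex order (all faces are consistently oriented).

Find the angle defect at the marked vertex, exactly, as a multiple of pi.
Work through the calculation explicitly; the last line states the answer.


Sum of corner angles at P3: (5/2)*pi
defect = 2*pi - (5/2)*pi

Answer: defect(P3) = -pi/2


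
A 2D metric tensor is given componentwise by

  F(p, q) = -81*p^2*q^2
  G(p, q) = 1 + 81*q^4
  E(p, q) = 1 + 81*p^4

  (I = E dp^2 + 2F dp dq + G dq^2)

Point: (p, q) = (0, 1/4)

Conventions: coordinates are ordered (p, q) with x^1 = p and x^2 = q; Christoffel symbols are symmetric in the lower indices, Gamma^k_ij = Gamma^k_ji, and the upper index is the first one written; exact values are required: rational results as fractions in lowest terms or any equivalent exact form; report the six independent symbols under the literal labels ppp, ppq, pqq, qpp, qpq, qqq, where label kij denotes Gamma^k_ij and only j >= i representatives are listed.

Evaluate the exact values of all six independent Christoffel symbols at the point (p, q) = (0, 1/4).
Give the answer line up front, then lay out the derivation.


Answer: Gamma_ppp = 0, Gamma_ppq = 0, Gamma_pqq = 0, Gamma_qpp = 0, Gamma_qpq = 0, Gamma_qqq = 648/337

E = 1, F = 0, G = 337/256 at the point
E_p = 0, E_q = 0, F_p = 0, F_q = 0, G_p = 0, G_q = 81/16
EG - F^2 = 337/256;  g^inv = (256/337) * [[337/256, 0], [0, 1]]
first-kind symbols [ij,l] = (1/2)(d_i g_jl + d_j g_il - d_l g_ij): [pp,p] = E_p/2 = 0, [pp,q] = F_p - E_q/2 = 0, [pq,p] = E_q/2 = 0, [pq,q] = G_p/2 = 0, [qq,p] = F_q - G_p/2 = 0, [qq,q] = G_q/2 = 81/32
Gamma^p_ij = (G*[ij,p] - F*[ij,q])/(EG - F^2), Gamma^q_ij = (E*[ij,q] - F*[ij,p])/(EG - F^2)


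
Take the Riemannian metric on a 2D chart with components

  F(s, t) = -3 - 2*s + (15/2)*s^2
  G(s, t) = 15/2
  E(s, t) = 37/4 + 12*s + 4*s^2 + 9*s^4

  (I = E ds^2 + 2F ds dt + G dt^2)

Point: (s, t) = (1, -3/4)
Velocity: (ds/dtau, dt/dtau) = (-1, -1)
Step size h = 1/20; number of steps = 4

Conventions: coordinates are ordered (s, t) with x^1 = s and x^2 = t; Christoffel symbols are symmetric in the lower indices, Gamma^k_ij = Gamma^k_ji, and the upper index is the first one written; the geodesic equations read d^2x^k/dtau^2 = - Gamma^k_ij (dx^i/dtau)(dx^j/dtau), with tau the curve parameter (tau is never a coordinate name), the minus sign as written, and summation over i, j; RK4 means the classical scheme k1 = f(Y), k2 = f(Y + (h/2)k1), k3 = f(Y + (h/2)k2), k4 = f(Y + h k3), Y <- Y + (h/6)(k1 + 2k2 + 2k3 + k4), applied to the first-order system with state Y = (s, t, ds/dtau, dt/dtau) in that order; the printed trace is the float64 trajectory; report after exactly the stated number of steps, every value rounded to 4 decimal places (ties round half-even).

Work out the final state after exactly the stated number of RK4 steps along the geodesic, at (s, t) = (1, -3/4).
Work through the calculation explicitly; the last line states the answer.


f(Y) = (ds/dtau, dt/dtau, -Gamma^s_ij Y'^i Y'^j, -Gamma^t_ij Y'^i Y'^j) with the Gammas evaluated at the stage position; h = 0.050000; intermediate values shown to 6 dp
step 0: s = 1.0000, t = -0.7500, ds/dtau = -1.0000, dt/dtau = -1.0000
step 1:
  k1: at (s, t) = (1.000000, -0.750000), (ds/dtau, dt/dtau) = (-1.000000, -1.000000); Gamma_sss = 0.708229, Gamma_sst = 0.000000, Gamma_stt = 0.000000, Gamma_tss = 1.497257, Gamma_tst = 0.000000, Gamma_ttt = 0.000000; k1 = (-1.000000, -1.000000, -0.708229, -1.497257)
  k2: at (s, t) = (0.975000, -0.775000), (ds/dtau, dt/dtau) = (-1.017706, -1.037431); Gamma_sss = 0.710473, Gamma_sst = 0.000000, Gamma_stt = 0.000000, Gamma_tss = 1.476852, Gamma_tst = 0.000000, Gamma_ttt = 0.000000; k2 = (-1.017706, -1.037431, -0.735855, -1.529613)
  k3: at (s, t) = (0.974557, -0.775936), (ds/dtau, dt/dtau) = (-1.018396, -1.038240); Gamma_sss = 0.710512, Gamma_sst = 0.000000, Gamma_stt = 0.000000, Gamma_tss = 1.476485, Gamma_tst = 0.000000, Gamma_ttt = 0.000000; k3 = (-1.018396, -1.038240, -0.736894, -1.531308)
  k4: at (s, t) = (0.949080, -0.801912), (ds/dtau, dt/dtau) = (-1.036845, -1.076565); Gamma_sss = 0.712704, Gamma_sst = 0.000000, Gamma_stt = 0.000000, Gamma_tss = 1.454982, Gamma_tst = 0.000000, Gamma_ttt = 0.000000; k4 = (-1.036845, -1.076565, -0.766191, -1.564174)
  Y <- Y + (h/6)(k1 + 2k2 + 2k3 + k4): s = 0.9491, t = -0.8019, ds/dtau = -1.0368, dt/dtau = -1.0765
step 2:
  k1: at (s, t) = (0.949091, -0.801899), (ds/dtau, dt/dtau) = (-1.036833, -1.076527); Gamma_sss = 0.712703, Gamma_sst = 0.000000, Gamma_stt = 0.000000, Gamma_tss = 1.454991, Gamma_tst = 0.000000, Gamma_ttt = 0.000000; k1 = (-1.036833, -1.076527, -0.766172, -1.564147)
  k2: at (s, t) = (0.923170, -0.828812), (ds/dtau, dt/dtau) = (-1.055987, -1.115631); Gamma_sss = 0.714832, Gamma_sst = 0.000000, Gamma_stt = 0.000000, Gamma_tss = 1.432372, Gamma_tst = 0.000000, Gamma_ttt = 0.000000; k2 = (-1.055987, -1.115631, -0.797116, -1.597250)
  k3: at (s, t) = (0.922692, -0.829790), (ds/dtau, dt/dtau) = (-1.056761, -1.116459); Gamma_sss = 0.714871, Gamma_sst = 0.000000, Gamma_stt = 0.000000, Gamma_tss = 1.431947, Gamma_tst = 0.000000, Gamma_ttt = 0.000000; k3 = (-1.056761, -1.116459, -0.798327, -1.599117)
  k4: at (s, t) = (0.896253, -0.857722), (ds/dtau, dt/dtau) = (-1.076749, -1.156483); Gamma_sss = 0.716928, Gamma_sst = 0.000000, Gamma_stt = 0.000000, Gamma_tss = 1.408071, Gamma_tst = 0.000000, Gamma_ttt = 0.000000; k4 = (-1.076749, -1.156483, -0.831198, -1.632501)
  Y <- Y + (h/6)(k1 + 2k2 + 2k3 + k4): s = 0.8963, t = -0.8577, ds/dtau = -1.0767, dt/dtau = -1.1564
step 3:
  k1: at (s, t) = (0.896266, -0.857709), (ds/dtau, dt/dtau) = (-1.076735, -1.156439); Gamma_sss = 0.716927, Gamma_sst = 0.000000, Gamma_stt = 0.000000, Gamma_tss = 1.408082, Gamma_tst = 0.000000, Gamma_ttt = 0.000000; k1 = (-1.076735, -1.156439, -0.831175, -1.632471)
  k2: at (s, t) = (0.869347, -0.886620), (ds/dtau, dt/dtau) = (-1.097514, -1.197251); Gamma_sss = 0.718897, Gamma_sst = 0.000000, Gamma_stt = 0.000000, Gamma_tss = 1.382929, Gamma_tst = 0.000000, Gamma_ttt = 0.000000; k2 = (-1.097514, -1.197251, -0.865938, -1.665789)
  k3: at (s, t) = (0.868828, -0.887640), (ds/dtau, dt/dtau) = (-1.098383, -1.198084); Gamma_sss = 0.718934, Gamma_sst = 0.000000, Gamma_stt = 0.000000, Gamma_tss = 1.382435, Gamma_tst = 0.000000, Gamma_ttt = 0.000000; k3 = (-1.098383, -1.198084, -0.867354, -1.667832)
  k4: at (s, t) = (0.841346, -0.917613), (ds/dtau, dt/dtau) = (-1.120102, -1.239830); Gamma_sss = 0.720805, Gamma_sst = 0.000000, Gamma_stt = 0.000000, Gamma_tss = 1.355836, Gamma_tst = 0.000000, Gamma_ttt = 0.000000; k4 = (-1.120102, -1.239830, -0.904343, -1.701071)
  Y <- Y + (h/6)(k1 + 2k2 + 2k3 + k4): s = 0.8414, t = -0.9176, ds/dtau = -1.1201, dt/dtau = -1.2398
step 4:
  k1: at (s, t) = (0.841360, -0.917600), (ds/dtau, dt/dtau) = (-1.120086, -1.239779); Gamma_sss = 0.720804, Gamma_sst = 0.000000, Gamma_stt = 0.000000, Gamma_tss = 1.355849, Gamma_tst = 0.000000, Gamma_ttt = 0.000000; k1 = (-1.120086, -1.239779, -0.904315, -1.701037)
  k2: at (s, t) = (0.813358, -0.948595), (ds/dtau, dt/dtau) = (-1.142693, -1.282305); Gamma_sss = 0.722558, Gamma_sst = 0.000000, Gamma_stt = 0.000000, Gamma_tss = 1.327783, Gamma_tst = 0.000000, Gamma_ttt = 0.000000; k2 = (-1.142693, -1.282305, -0.943480, -1.733751)
  k3: at (s, t) = (0.812793, -0.949658), (ds/dtau, dt/dtau) = (-1.143673, -1.283122); Gamma_sss = 0.722592, Gamma_sst = 0.000000, Gamma_stt = 0.000000, Gamma_tss = 1.327206, Gamma_tst = 0.000000, Gamma_ttt = 0.000000; k3 = (-1.143673, -1.283122, -0.945141, -1.735969)
  k4: at (s, t) = (0.784177, -0.981756), (ds/dtau, dt/dtau) = (-1.167343, -1.326577); Gamma_sss = 0.724213, Gamma_sst = 0.000000, Gamma_stt = 0.000000, Gamma_tss = 1.297472, Gamma_tst = 0.000000, Gamma_ttt = 0.000000; k4 = (-1.167343, -1.326577, -0.986877, -1.768051)
  Y <- Y + (h/6)(k1 + 2k2 + 2k3 + k4): s = 0.7842, t = -0.9817, ds/dtau = -1.1673, dt/dtau = -1.3265

Answer: s = 0.7842, t = -0.9817, ds/dtau = -1.1673, dt/dtau = -1.3265


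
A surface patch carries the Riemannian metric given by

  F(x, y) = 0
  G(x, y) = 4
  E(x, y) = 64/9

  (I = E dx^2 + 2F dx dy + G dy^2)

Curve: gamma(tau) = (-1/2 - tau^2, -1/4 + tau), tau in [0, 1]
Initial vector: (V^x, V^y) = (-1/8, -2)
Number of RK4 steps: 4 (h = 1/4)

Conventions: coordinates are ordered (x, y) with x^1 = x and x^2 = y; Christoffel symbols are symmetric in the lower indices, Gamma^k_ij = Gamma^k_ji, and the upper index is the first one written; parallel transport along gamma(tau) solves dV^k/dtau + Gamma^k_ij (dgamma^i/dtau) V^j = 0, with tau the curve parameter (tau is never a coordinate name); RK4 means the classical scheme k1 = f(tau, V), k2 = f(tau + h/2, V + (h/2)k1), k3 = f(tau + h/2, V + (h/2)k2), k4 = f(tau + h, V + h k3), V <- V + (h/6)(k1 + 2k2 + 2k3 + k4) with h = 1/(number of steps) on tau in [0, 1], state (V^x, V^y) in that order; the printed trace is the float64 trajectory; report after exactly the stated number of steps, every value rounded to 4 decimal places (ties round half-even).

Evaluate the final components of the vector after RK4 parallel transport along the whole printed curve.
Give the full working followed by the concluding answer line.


gamma'(tau) = (-2*tau, 1); f(tau, V)^k = -Gamma^k_ij(gamma(tau)) gamma'^i(tau) V^j; h = 1/4; intermediate values shown to 6 dp
curve data and Christoffel symbols at the stage parameters:
  tau = 0.000000: gamma = (-0.500000, -0.250000), gamma' = (0.000000, 1.000000); Gamma_xxx = 0.000000, Gamma_xxy = 0.000000, Gamma_xyy = 0.000000, Gamma_yxx = 0.000000, Gamma_yxy = 0.000000, Gamma_yyy = 0.000000
  tau = 0.125000: gamma = (-0.515625, -0.125000), gamma' = (-0.250000, 1.000000); Gamma_xxx = 0.000000, Gamma_xxy = 0.000000, Gamma_xyy = 0.000000, Gamma_yxx = 0.000000, Gamma_yxy = 0.000000, Gamma_yyy = 0.000000
  tau = 0.250000: gamma = (-0.562500, 0.000000), gamma' = (-0.500000, 1.000000); Gamma_xxx = 0.000000, Gamma_xxy = 0.000000, Gamma_xyy = 0.000000, Gamma_yxx = 0.000000, Gamma_yxy = 0.000000, Gamma_yyy = 0.000000
  tau = 0.375000: gamma = (-0.640625, 0.125000), gamma' = (-0.750000, 1.000000); Gamma_xxx = 0.000000, Gamma_xxy = 0.000000, Gamma_xyy = 0.000000, Gamma_yxx = 0.000000, Gamma_yxy = 0.000000, Gamma_yyy = 0.000000
  tau = 0.500000: gamma = (-0.750000, 0.250000), gamma' = (-1.000000, 1.000000); Gamma_xxx = 0.000000, Gamma_xxy = 0.000000, Gamma_xyy = 0.000000, Gamma_yxx = 0.000000, Gamma_yxy = 0.000000, Gamma_yyy = 0.000000
  tau = 0.625000: gamma = (-0.890625, 0.375000), gamma' = (-1.250000, 1.000000); Gamma_xxx = 0.000000, Gamma_xxy = 0.000000, Gamma_xyy = 0.000000, Gamma_yxx = 0.000000, Gamma_yxy = 0.000000, Gamma_yyy = 0.000000
  tau = 0.750000: gamma = (-1.062500, 0.500000), gamma' = (-1.500000, 1.000000); Gamma_xxx = 0.000000, Gamma_xxy = 0.000000, Gamma_xyy = 0.000000, Gamma_yxx = 0.000000, Gamma_yxy = 0.000000, Gamma_yyy = 0.000000
  tau = 0.875000: gamma = (-1.265625, 0.625000), gamma' = (-1.750000, 1.000000); Gamma_xxx = 0.000000, Gamma_xxy = 0.000000, Gamma_xyy = 0.000000, Gamma_yxx = 0.000000, Gamma_yxy = 0.000000, Gamma_yyy = 0.000000
  tau = 1.000000: gamma = (-1.500000, 0.750000), gamma' = (-2.000000, 1.000000); Gamma_xxx = 0.000000, Gamma_xxy = 0.000000, Gamma_xyy = 0.000000, Gamma_yxx = 0.000000, Gamma_yxy = 0.000000, Gamma_yyy = 0.000000
step 0: V^x = -0.1250, V^y = -2.0000
step 1: k1 = (0.000000, 0.000000), k2 = (0.000000, 0.000000), k3 = (0.000000, 0.000000), k4 = (0.000000, 0.000000); V <- V + (h/6)(k1 + 2k2 + 2k3 + k4): V^x = -0.1250, V^y = -2.0000
step 2: k1 = (0.000000, 0.000000), k2 = (0.000000, 0.000000), k3 = (0.000000, 0.000000), k4 = (0.000000, 0.000000); V <- V + (h/6)(k1 + 2k2 + 2k3 + k4): V^x = -0.1250, V^y = -2.0000
step 3: k1 = (0.000000, 0.000000), k2 = (0.000000, 0.000000), k3 = (0.000000, 0.000000), k4 = (0.000000, 0.000000); V <- V + (h/6)(k1 + 2k2 + 2k3 + k4): V^x = -0.1250, V^y = -2.0000
step 4: k1 = (0.000000, 0.000000), k2 = (0.000000, 0.000000), k3 = (0.000000, 0.000000), k4 = (0.000000, 0.000000); V <- V + (h/6)(k1 + 2k2 + 2k3 + k4): V^x = -0.1250, V^y = -2.0000

Answer: V^x = -0.1250, V^y = -2.0000


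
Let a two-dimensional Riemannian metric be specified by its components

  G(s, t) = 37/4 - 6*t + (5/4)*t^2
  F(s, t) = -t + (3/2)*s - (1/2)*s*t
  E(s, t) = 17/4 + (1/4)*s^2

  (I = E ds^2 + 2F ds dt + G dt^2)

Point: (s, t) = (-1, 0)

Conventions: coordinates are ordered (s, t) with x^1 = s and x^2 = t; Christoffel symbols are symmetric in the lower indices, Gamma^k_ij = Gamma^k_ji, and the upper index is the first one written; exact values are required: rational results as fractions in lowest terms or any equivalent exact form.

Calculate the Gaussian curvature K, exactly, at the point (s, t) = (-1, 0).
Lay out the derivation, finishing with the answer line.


E = 9/2, F = -3/2, G = 37/4, EG - F^2 = 315/8 at the point
E_s = -1/2, E_t = 0, F_s = 3/2, F_t = -1/2, G_s = 0, G_t = -6
E_tt = 0, F_st = -1/2, G_ss = 0
Brioschi: K = (det M1 - det M2) / (EG - F^2)^2 with the standard first/second-derivative matrices M1, M2.
M1 = [[-E_tt/2 + F_st - G_ss/2, E_s/2, F_s - E_t/2], [F_t - G_s/2, E, F], [G_t/2, F, G]] = [[-1/2, -1/4, 3/2], [-1/2, 9/2, -3/2], [-3, -3/2, 37/4]]; det M1 = -19/32
M2 = [[0, E_t/2, G_s/2], [E_t/2, E, F], [G_s/2, F, G]] = [[0, 0, 0], [0, 9/2, -3/2], [0, -3/2, 37/4]]; det M2 = 0
det M1 - det M2 = -19/32; K = -19/32 / (315/8)^2 = -38/99225

Answer: K = -38/99225
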